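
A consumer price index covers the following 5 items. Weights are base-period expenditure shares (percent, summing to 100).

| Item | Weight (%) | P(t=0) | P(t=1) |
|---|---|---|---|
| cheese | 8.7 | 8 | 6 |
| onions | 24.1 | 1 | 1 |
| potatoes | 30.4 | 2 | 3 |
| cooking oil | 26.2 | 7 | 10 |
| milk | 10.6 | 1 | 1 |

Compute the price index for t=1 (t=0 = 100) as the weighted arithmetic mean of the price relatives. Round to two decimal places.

cheese: 8.7 × (6/8) = 8.7 × 0.750000 = 6.5250
onions: 24.1 × (1/1) = 24.1 × 1.000000 = 24.1000
potatoes: 30.4 × (3/2) = 30.4 × 1.500000 = 45.6000
cooking oil: 26.2 × (10/7) = 26.2 × 1.428571 = 37.4286
milk: 10.6 × (1/1) = 10.6 × 1.000000 = 10.6000
Index = Σ wᵢ·(p₁ᵢ/p₀ᵢ) = 6.5250 + 24.1000 + 45.6000 + 37.4286 + 10.6000 = 124.2536

124.25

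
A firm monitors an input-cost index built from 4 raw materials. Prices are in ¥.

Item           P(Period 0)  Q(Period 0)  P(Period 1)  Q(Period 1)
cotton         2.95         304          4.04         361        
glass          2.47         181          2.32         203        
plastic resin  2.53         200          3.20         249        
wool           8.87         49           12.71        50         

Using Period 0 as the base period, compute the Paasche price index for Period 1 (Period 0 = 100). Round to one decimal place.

Paasche price index uses current-period quantities as weights.
ΣP(Period 1)·Q(Period 1) = 4.04×361 + 2.32×203 + 3.20×249 + 12.71×50 = 1458.44 + 470.96 + 796.8 + 635.5 = 3361.7
ΣP(Period 0)·Q(Period 1) = 2.95×361 + 2.47×203 + 2.53×249 + 8.87×50 = 1064.95 + 501.41 + 629.97 + 443.5 = 2639.83
Index = 3361.7 / 2639.83 × 100 = 127.3453

127.3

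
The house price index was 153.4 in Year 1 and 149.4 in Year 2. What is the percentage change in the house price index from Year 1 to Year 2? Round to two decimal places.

Change = (149.4 − 153.4) / 153.4 × 100
       = -4.0 / 153.4 × 100 = -2.6076%

-2.61%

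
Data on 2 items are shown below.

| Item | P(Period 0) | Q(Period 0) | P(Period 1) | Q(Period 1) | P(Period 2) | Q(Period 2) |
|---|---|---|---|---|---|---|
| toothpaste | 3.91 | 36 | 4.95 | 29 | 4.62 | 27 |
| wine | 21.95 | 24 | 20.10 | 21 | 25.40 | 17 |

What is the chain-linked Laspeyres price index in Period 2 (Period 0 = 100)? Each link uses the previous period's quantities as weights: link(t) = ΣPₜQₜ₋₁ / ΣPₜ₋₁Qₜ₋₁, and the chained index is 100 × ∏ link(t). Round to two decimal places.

Link Period 0→Period 1:
ΣP(Period 1)Q(Period 0) = 4.95×36 + 20.10×24 = 178.2 + 482.4 = 660.6
ΣP(Period 0)Q(Period 0) = 3.91×36 + 21.95×24 = 140.76 + 526.8 = 667.56
link = 660.6/667.56 = 0.989574
Link Period 1→Period 2:
ΣP(Period 2)Q(Period 1) = 4.62×29 + 25.40×21 = 133.98 + 533.4 = 667.38
ΣP(Period 1)Q(Period 1) = 4.95×29 + 20.10×21 = 143.55 + 422.1 = 565.65
link = 667.38/565.65 = 1.179846
Chained index = 100 × 0.989574 × 1.179846 = 116.7545

116.75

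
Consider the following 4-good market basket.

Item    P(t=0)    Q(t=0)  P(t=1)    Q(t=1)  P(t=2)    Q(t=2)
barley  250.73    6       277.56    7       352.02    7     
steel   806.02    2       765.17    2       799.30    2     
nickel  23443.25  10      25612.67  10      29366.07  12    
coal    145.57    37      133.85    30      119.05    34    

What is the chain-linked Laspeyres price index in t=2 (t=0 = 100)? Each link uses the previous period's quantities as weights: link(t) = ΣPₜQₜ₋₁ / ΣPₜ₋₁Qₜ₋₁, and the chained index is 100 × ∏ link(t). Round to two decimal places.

124.33

Link t=0→t=1:
ΣP(t=1)Q(t=0) = 277.56×6 + 765.17×2 + 25612.67×10 + 133.85×37 = 1665.36 + 1530.34 + 256126.7 + 4952.45 = 264274.85
ΣP(t=0)Q(t=0) = 250.73×6 + 806.02×2 + 23443.25×10 + 145.57×37 = 1504.38 + 1612.04 + 234432.5 + 5386.09 = 242935.01
link = 264274.85/242935.01 = 1.087842
Link t=1→t=2:
ΣP(t=2)Q(t=1) = 352.02×7 + 799.30×2 + 29366.07×10 + 119.05×30 = 2464.14 + 1598.6 + 293660.7 + 3571.5 = 301294.94
ΣP(t=1)Q(t=1) = 277.56×7 + 765.17×2 + 25612.67×10 + 133.85×30 = 1942.92 + 1530.34 + 256126.7 + 4015.5 = 263615.46
link = 301294.94/263615.46 = 1.142933
Chained index = 100 × 1.087842 × 1.142933 = 124.3331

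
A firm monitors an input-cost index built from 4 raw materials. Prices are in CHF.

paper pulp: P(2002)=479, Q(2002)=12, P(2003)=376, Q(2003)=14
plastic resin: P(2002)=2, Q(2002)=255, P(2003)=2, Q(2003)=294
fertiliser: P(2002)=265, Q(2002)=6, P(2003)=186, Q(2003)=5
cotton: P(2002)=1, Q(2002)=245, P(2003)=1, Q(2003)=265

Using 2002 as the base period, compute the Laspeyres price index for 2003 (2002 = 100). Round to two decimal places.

Laspeyres price index uses base-period quantities as weights.
ΣP(2003)·Q(2002) = 376×12 + 2×255 + 186×6 + 1×245 = 4512 + 510 + 1116 + 245 = 6383
ΣP(2002)·Q(2002) = 479×12 + 2×255 + 265×6 + 1×245 = 5748 + 510 + 1590 + 245 = 8093
Index = 6383 / 8093 × 100 = 78.8706

78.87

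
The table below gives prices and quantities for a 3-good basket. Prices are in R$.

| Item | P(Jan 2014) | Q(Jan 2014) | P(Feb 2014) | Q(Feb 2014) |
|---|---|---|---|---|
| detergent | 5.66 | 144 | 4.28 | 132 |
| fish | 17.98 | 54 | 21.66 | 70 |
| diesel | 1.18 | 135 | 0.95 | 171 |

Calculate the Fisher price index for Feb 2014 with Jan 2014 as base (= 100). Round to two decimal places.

Laspeyres component (base-period weights):
ΣP(Feb 2014)Q(Jan 2014) = 4.28×144 + 21.66×54 + 0.95×135 = 616.32 + 1169.64 + 128.25 = 1914.21
ΣP(Jan 2014)Q(Jan 2014) = 5.66×144 + 17.98×54 + 1.18×135 = 815.04 + 970.92 + 159.3 = 1945.26
L = 1914.21 / 1945.26 × 100 = 98.4038
Paasche component (current-period weights):
ΣP(Feb 2014)Q(Feb 2014) = 4.28×132 + 21.66×70 + 0.95×171 = 564.96 + 1516.2 + 162.45 = 2243.61
ΣP(Jan 2014)Q(Feb 2014) = 5.66×132 + 17.98×70 + 1.18×171 = 747.12 + 1258.6 + 201.78 = 2207.5
P = 2243.61 / 2207.5 × 100 = 101.6358
Fisher = √(L × P) = √(98.4038 × 101.6358) = 100.0067

100.01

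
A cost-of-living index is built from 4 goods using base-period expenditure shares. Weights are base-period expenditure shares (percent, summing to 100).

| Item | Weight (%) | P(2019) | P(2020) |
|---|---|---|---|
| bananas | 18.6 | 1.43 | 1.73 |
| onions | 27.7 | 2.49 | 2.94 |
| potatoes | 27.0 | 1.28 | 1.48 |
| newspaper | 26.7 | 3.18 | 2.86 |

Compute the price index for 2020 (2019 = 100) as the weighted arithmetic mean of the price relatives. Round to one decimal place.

110.4

bananas: 18.6 × (1.73/1.43) = 18.6 × 1.209790 = 22.5021
onions: 27.7 × (2.94/2.49) = 27.7 × 1.180723 = 32.7060
potatoes: 27.0 × (1.48/1.28) = 27.0 × 1.156250 = 31.2188
newspaper: 26.7 × (2.86/3.18) = 26.7 × 0.899371 = 24.0132
Index = Σ wᵢ·(p₁ᵢ/p₀ᵢ) = 22.5021 + 32.7060 + 31.2188 + 24.0132 = 110.4401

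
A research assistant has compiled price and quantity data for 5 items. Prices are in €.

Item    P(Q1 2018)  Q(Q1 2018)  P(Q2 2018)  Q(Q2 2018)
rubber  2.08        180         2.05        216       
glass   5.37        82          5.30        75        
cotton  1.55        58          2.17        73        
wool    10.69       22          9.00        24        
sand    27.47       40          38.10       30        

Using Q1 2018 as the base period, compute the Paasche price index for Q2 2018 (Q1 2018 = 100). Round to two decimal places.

115.24

Paasche price index uses current-period quantities as weights.
ΣP(Q2 2018)·Q(Q2 2018) = 2.05×216 + 5.30×75 + 2.17×73 + 9.00×24 + 38.10×30 = 442.8 + 397.5 + 158.41 + 216 + 1143 = 2357.71
ΣP(Q1 2018)·Q(Q2 2018) = 2.08×216 + 5.37×75 + 1.55×73 + 10.69×24 + 27.47×30 = 449.28 + 402.75 + 113.15 + 256.56 + 824.1 = 2045.84
Index = 2357.71 / 2045.84 × 100 = 115.2441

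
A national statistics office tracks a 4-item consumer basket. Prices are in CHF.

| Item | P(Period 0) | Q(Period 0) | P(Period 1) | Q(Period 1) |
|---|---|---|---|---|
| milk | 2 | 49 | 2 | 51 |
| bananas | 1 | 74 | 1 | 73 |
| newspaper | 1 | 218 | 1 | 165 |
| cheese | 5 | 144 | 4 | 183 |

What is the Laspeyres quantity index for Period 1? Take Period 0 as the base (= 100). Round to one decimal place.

Laspeyres quantity index uses base-period prices as weights.
ΣP(Period 0)·Q(Period 1) = 2×51 + 1×73 + 1×165 + 5×183 = 102 + 73 + 165 + 915 = 1255
ΣP(Period 0)·Q(Period 0) = 2×49 + 1×74 + 1×218 + 5×144 = 98 + 74 + 218 + 720 = 1110
Index = 1255 / 1110 × 100 = 113.0631

113.1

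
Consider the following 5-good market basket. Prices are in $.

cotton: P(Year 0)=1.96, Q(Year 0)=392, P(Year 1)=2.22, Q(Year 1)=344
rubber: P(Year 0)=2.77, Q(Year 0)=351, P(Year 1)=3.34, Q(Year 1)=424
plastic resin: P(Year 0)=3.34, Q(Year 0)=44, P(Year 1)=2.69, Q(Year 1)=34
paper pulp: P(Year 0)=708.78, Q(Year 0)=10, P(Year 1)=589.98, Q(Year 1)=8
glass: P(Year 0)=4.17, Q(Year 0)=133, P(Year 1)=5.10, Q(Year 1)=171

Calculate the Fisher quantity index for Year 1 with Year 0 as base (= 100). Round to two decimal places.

Laspeyres component (base-period weights):
ΣP(Year 0)Q(Year 1) = 1.96×344 + 2.77×424 + 3.34×34 + 708.78×8 + 4.17×171 = 674.24 + 1174.48 + 113.56 + 5670.24 + 713.07 = 8345.59
ΣP(Year 0)Q(Year 0) = 1.96×392 + 2.77×351 + 3.34×44 + 708.78×10 + 4.17×133 = 768.32 + 972.27 + 146.96 + 7087.8 + 554.61 = 9529.96
L = 8345.59 / 9529.96 × 100 = 87.5721
Paasche component (current-period weights):
ΣP(Year 1)Q(Year 1) = 2.22×344 + 3.34×424 + 2.69×34 + 589.98×8 + 5.10×171 = 763.68 + 1416.16 + 91.46 + 4719.84 + 872.1 = 7863.24
ΣP(Year 1)Q(Year 0) = 2.22×392 + 3.34×351 + 2.69×44 + 589.98×10 + 5.10×133 = 870.24 + 1172.34 + 118.36 + 5899.8 + 678.3 = 8739.04
P = 7863.24 / 8739.04 × 100 = 89.9783
Fisher = √(L × P) = √(87.5721 × 89.9783) = 88.7671

88.77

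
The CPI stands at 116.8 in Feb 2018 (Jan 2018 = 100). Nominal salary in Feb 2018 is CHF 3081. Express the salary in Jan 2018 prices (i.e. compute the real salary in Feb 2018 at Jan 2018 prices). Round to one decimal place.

Real = Nominal ÷ (Index/100) = 3081 ÷ (116.8/100)
     = 3081 ÷ 1.168 = 2637.8425

2637.8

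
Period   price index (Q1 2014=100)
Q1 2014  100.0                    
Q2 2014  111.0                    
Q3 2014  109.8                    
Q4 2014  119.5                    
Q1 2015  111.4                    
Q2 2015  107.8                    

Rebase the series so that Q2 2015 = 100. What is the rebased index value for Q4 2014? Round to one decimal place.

110.9

Rebased(Q4 2014) = 119.5 / 107.8 × 100 = 110.8534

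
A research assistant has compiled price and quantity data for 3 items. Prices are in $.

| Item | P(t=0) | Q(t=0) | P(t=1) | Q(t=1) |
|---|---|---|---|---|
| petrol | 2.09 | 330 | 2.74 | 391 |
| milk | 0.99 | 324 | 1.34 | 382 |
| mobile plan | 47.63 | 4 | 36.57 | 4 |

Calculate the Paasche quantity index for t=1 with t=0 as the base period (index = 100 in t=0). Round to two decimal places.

Paasche quantity index uses current-period prices as weights.
ΣP(t=1)·Q(t=1) = 2.74×391 + 1.34×382 + 36.57×4 = 1071.34 + 511.88 + 146.28 = 1729.5
ΣP(t=1)·Q(t=0) = 2.74×330 + 1.34×324 + 36.57×4 = 904.2 + 434.16 + 146.28 = 1484.64
Index = 1729.5 / 1484.64 × 100 = 116.4929

116.49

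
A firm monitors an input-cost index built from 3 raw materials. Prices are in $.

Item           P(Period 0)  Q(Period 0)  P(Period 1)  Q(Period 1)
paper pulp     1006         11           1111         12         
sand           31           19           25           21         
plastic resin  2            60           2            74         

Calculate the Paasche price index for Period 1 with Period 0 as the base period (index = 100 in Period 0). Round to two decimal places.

Paasche price index uses current-period quantities as weights.
ΣP(Period 1)·Q(Period 1) = 1111×12 + 25×21 + 2×74 = 13332 + 525 + 148 = 14005
ΣP(Period 0)·Q(Period 1) = 1006×12 + 31×21 + 2×74 = 12072 + 651 + 148 = 12871
Index = 14005 / 12871 × 100 = 108.8105

108.81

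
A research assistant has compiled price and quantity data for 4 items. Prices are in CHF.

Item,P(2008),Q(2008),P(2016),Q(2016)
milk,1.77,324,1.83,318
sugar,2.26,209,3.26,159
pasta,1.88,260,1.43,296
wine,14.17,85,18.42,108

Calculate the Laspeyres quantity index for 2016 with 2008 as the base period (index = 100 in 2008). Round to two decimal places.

109.86

Laspeyres quantity index uses base-period prices as weights.
ΣP(2008)·Q(2016) = 1.77×318 + 2.26×159 + 1.88×296 + 14.17×108 = 562.86 + 359.34 + 556.48 + 1530.36 = 3009.04
ΣP(2008)·Q(2008) = 1.77×324 + 2.26×209 + 1.88×260 + 14.17×85 = 573.48 + 472.34 + 488.8 + 1204.45 = 2739.07
Index = 3009.04 / 2739.07 × 100 = 109.8563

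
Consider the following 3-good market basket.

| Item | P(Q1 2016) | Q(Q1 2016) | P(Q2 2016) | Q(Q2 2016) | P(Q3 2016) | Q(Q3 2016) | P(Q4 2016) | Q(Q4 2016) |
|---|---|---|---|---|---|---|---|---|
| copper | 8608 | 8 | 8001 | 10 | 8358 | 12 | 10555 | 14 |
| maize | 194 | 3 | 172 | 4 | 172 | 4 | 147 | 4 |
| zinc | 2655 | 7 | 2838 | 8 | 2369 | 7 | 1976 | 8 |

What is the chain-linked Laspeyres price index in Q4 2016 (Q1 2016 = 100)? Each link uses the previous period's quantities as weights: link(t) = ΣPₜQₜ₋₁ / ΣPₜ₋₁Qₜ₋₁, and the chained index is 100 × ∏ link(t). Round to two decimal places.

Link Q1 2016→Q2 2016:
ΣP(Q2 2016)Q(Q1 2016) = 8001×8 + 172×3 + 2838×7 = 64008 + 516 + 19866 = 84390
ΣP(Q1 2016)Q(Q1 2016) = 8608×8 + 194×3 + 2655×7 = 68864 + 582 + 18585 = 88031
link = 84390/88031 = 0.958640
Link Q2 2016→Q3 2016:
ΣP(Q3 2016)Q(Q2 2016) = 8358×10 + 172×4 + 2369×8 = 83580 + 688 + 18952 = 103220
ΣP(Q2 2016)Q(Q2 2016) = 8001×10 + 172×4 + 2838×8 = 80010 + 688 + 22704 = 103402
link = 103220/103402 = 0.998240
Link Q3 2016→Q4 2016:
ΣP(Q4 2016)Q(Q3 2016) = 10555×12 + 147×4 + 1976×7 = 126660 + 588 + 13832 = 141080
ΣP(Q3 2016)Q(Q3 2016) = 8358×12 + 172×4 + 2369×7 = 100296 + 688 + 16583 = 117567
link = 141080/117567 = 1.199997
Chained index = 100 × 0.958640 × 0.998240 × 1.199997 = 114.8339

114.83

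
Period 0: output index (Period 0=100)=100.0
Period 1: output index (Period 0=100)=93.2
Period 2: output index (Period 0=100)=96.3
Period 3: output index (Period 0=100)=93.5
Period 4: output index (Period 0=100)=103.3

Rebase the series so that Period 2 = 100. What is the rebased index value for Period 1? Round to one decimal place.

Rebased(Period 1) = 93.2 / 96.3 × 100 = 96.7809

96.8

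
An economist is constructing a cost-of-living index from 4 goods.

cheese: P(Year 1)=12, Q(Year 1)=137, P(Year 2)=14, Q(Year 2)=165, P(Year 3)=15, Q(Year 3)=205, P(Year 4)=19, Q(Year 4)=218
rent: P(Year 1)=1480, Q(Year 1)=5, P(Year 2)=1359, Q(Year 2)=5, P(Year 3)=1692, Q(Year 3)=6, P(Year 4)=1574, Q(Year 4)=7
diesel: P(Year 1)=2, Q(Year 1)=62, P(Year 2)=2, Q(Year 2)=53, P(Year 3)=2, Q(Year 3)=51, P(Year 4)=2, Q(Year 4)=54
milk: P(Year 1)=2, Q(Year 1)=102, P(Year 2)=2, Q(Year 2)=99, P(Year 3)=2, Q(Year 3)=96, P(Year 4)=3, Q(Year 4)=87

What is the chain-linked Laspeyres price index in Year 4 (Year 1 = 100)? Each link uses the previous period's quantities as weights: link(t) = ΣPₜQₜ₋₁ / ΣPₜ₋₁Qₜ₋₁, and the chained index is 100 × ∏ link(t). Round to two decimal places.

Link Year 1→Year 2:
ΣP(Year 2)Q(Year 1) = 14×137 + 1359×5 + 2×62 + 2×102 = 1918 + 6795 + 124 + 204 = 9041
ΣP(Year 1)Q(Year 1) = 12×137 + 1480×5 + 2×62 + 2×102 = 1644 + 7400 + 124 + 204 = 9372
link = 9041/9372 = 0.964682
Link Year 2→Year 3:
ΣP(Year 3)Q(Year 2) = 15×165 + 1692×5 + 2×53 + 2×99 = 2475 + 8460 + 106 + 198 = 11239
ΣP(Year 2)Q(Year 2) = 14×165 + 1359×5 + 2×53 + 2×99 = 2310 + 6795 + 106 + 198 = 9409
link = 11239/9409 = 1.194495
Link Year 3→Year 4:
ΣP(Year 4)Q(Year 3) = 19×205 + 1574×6 + 2×51 + 3×96 = 3895 + 9444 + 102 + 288 = 13729
ΣP(Year 3)Q(Year 3) = 15×205 + 1692×6 + 2×51 + 2×96 = 3075 + 10152 + 102 + 192 = 13521
link = 13729/13521 = 1.015383
Chained index = 100 × 0.964682 × 1.194495 × 1.015383 = 117.0034

117.00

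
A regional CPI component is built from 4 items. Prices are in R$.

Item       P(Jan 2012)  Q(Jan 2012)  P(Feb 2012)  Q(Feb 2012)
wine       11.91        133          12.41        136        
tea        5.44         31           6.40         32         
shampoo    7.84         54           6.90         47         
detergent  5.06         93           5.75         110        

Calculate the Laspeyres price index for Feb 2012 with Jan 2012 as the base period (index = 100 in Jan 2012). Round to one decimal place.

104.1

Laspeyres price index uses base-period quantities as weights.
ΣP(Feb 2012)·Q(Jan 2012) = 12.41×133 + 6.40×31 + 6.90×54 + 5.75×93 = 1650.53 + 198.4 + 372.6 + 534.75 = 2756.28
ΣP(Jan 2012)·Q(Jan 2012) = 11.91×133 + 5.44×31 + 7.84×54 + 5.06×93 = 1584.03 + 168.64 + 423.36 + 470.58 = 2646.61
Index = 2756.28 / 2646.61 × 100 = 104.1438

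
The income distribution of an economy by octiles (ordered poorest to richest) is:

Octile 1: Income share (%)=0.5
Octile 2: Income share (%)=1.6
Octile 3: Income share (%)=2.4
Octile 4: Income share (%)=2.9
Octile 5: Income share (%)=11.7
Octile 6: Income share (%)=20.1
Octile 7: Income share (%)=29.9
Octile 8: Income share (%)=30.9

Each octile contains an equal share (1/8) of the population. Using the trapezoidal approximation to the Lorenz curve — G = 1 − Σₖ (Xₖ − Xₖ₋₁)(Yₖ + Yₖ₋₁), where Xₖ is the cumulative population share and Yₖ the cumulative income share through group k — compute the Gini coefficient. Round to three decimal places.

0.520

Cumulative income shares Yₖ: 0.0050, 0.0210, 0.0450, 0.0740, 0.1910, 0.3920, 0.6910, 1.0000
Σ (Xₖ−Xₖ₋₁)(Yₖ+Yₖ₋₁) = (1/8)(0.0050+0.0000) + (1/8)(0.0210+0.0050) + (1/8)(0.0450+0.0210) + (1/8)(0.0740+0.0450) + (1/8)(0.1910+0.0740) + (1/8)(0.3920+0.1910) + (1/8)(0.6910+0.3920) + (1/8)(1.0000+0.6910)
  = 0.0006 + 0.0033 + 0.0083 + 0.0149 + 0.0331 + 0.0729 + 0.1354 + 0.2114 = 0.4798
G = 1 − 0.4798 = 0.5202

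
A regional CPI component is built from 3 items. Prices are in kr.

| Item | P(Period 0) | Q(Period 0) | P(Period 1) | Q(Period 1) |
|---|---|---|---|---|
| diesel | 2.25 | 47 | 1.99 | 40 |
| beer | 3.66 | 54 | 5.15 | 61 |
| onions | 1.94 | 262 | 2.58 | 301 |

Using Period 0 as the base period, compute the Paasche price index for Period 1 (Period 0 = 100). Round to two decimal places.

Paasche price index uses current-period quantities as weights.
ΣP(Period 1)·Q(Period 1) = 1.99×40 + 5.15×61 + 2.58×301 = 79.6 + 314.15 + 776.58 = 1170.33
ΣP(Period 0)·Q(Period 1) = 2.25×40 + 3.66×61 + 1.94×301 = 90 + 223.26 + 583.94 = 897.2
Index = 1170.33 / 897.2 × 100 = 130.4425

130.44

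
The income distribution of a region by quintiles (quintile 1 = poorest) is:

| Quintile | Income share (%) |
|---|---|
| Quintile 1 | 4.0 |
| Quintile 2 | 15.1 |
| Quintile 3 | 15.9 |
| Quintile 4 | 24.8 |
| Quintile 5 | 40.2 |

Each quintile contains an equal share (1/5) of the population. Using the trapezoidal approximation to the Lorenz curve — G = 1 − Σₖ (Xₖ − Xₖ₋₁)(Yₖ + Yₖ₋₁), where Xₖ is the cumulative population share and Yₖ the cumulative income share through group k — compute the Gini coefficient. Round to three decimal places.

0.328

Cumulative income shares Yₖ: 0.0400, 0.1910, 0.3500, 0.5980, 1.0000
Σ (Xₖ−Xₖ₋₁)(Yₖ+Yₖ₋₁) = (1/5)(0.0400+0.0000) + (1/5)(0.1910+0.0400) + (1/5)(0.3500+0.1910) + (1/5)(0.5980+0.3500) + (1/5)(1.0000+0.5980)
  = 0.0080 + 0.0462 + 0.1082 + 0.1896 + 0.3196 = 0.6716
G = 1 − 0.6716 = 0.3284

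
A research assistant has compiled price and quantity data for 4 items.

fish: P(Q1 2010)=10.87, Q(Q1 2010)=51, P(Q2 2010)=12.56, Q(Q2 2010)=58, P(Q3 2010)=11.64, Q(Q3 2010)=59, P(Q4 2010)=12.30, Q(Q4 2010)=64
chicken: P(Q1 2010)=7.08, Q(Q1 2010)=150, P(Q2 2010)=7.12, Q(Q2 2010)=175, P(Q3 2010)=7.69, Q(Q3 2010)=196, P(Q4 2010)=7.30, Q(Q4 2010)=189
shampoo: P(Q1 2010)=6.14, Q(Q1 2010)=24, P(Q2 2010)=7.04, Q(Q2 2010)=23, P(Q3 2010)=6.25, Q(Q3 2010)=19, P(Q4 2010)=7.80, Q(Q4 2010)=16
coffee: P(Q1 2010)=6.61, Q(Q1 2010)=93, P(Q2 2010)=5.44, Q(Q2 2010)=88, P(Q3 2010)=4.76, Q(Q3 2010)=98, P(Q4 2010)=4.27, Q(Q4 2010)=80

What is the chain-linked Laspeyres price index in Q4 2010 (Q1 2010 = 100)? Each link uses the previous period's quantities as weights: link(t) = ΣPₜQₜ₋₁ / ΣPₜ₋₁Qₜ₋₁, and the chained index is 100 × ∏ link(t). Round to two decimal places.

Link Q1 2010→Q2 2010:
ΣP(Q2 2010)Q(Q1 2010) = 12.56×51 + 7.12×150 + 7.04×24 + 5.44×93 = 640.56 + 1068 + 168.96 + 505.92 = 2383.44
ΣP(Q1 2010)Q(Q1 2010) = 10.87×51 + 7.08×150 + 6.14×24 + 6.61×93 = 554.37 + 1062 + 147.36 + 614.73 = 2378.46
link = 2383.44/2378.46 = 1.002094
Link Q2 2010→Q3 2010:
ΣP(Q3 2010)Q(Q2 2010) = 11.64×58 + 7.69×175 + 6.25×23 + 4.76×88 = 675.12 + 1345.75 + 143.75 + 418.88 = 2583.5
ΣP(Q2 2010)Q(Q2 2010) = 12.56×58 + 7.12×175 + 7.04×23 + 5.44×88 = 728.48 + 1246 + 161.92 + 478.72 = 2615.12
link = 2583.5/2615.12 = 0.987909
Link Q3 2010→Q4 2010:
ΣP(Q4 2010)Q(Q3 2010) = 12.30×59 + 7.30×196 + 7.80×19 + 4.27×98 = 725.7 + 1430.8 + 148.2 + 418.46 = 2723.16
ΣP(Q3 2010)Q(Q3 2010) = 11.64×59 + 7.69×196 + 6.25×19 + 4.76×98 = 686.76 + 1507.24 + 118.75 + 466.48 = 2779.23
link = 2723.16/2779.23 = 0.979825
Chained index = 100 × 1.002094 × 0.987909 × 0.979825 = 97.0005

97.00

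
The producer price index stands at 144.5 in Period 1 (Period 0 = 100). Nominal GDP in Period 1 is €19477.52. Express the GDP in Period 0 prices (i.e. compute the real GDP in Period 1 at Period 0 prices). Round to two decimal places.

Real = Nominal ÷ (Index/100) = 19477.52 ÷ (144.5/100)
     = 19477.52 ÷ 1.445 = 13479.2526

13479.25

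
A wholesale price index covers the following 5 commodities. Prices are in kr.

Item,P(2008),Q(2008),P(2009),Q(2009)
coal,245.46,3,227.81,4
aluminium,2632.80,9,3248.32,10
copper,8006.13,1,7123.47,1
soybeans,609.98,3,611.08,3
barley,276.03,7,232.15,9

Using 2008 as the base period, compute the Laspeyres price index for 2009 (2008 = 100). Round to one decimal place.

111.9

Laspeyres price index uses base-period quantities as weights.
ΣP(2009)·Q(2008) = 227.81×3 + 3248.32×9 + 7123.47×1 + 611.08×3 + 232.15×7 = 683.43 + 29234.88 + 7123.47 + 1833.24 + 1625.05 = 40500.07
ΣP(2008)·Q(2008) = 245.46×3 + 2632.80×9 + 8006.13×1 + 609.98×3 + 276.03×7 = 736.38 + 23695.2 + 8006.13 + 1829.94 + 1932.21 = 36199.86
Index = 40500.07 / 36199.86 × 100 = 111.8791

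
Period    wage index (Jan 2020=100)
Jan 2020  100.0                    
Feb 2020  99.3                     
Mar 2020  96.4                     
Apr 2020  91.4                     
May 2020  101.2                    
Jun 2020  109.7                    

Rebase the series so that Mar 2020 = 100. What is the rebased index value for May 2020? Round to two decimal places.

Rebased(May 2020) = 101.2 / 96.4 × 100 = 104.9793

104.98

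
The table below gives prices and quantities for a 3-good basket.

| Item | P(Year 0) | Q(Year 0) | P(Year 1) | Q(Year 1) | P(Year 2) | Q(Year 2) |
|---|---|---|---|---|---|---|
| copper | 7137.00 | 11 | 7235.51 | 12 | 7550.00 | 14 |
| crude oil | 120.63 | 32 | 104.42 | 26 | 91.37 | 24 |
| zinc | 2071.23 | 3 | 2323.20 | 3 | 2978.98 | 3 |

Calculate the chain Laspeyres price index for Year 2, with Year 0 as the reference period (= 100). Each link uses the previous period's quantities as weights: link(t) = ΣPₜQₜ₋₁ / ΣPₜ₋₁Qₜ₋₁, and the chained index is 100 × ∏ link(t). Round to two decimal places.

107.17

Link Year 0→Year 1:
ΣP(Year 1)Q(Year 0) = 7235.51×11 + 104.42×32 + 2323.20×3 = 79590.61 + 3341.44 + 6969.6 = 89901.65
ΣP(Year 0)Q(Year 0) = 7137.00×11 + 120.63×32 + 2071.23×3 = 78507 + 3860.16 + 6213.69 = 88580.85
link = 89901.65/88580.85 = 1.014911
Link Year 1→Year 2:
ΣP(Year 2)Q(Year 1) = 7550.00×12 + 91.37×26 + 2978.98×3 = 90600 + 2375.62 + 8936.94 = 101912.56
ΣP(Year 1)Q(Year 1) = 7235.51×12 + 104.42×26 + 2323.20×3 = 86826.12 + 2714.92 + 6969.6 = 96510.64
link = 101912.56/96510.64 = 1.055972
Chained index = 100 × 1.014911 × 1.055972 = 107.1718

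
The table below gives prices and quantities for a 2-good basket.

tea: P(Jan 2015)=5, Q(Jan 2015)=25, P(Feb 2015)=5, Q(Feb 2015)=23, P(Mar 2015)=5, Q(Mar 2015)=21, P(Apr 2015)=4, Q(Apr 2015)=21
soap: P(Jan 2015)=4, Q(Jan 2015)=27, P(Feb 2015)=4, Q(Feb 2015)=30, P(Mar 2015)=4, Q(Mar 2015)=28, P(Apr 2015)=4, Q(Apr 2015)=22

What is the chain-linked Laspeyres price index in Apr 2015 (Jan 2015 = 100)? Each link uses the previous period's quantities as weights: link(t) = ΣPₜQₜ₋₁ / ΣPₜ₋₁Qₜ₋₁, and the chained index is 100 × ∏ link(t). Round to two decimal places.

90.32

Link Jan 2015→Feb 2015:
ΣP(Feb 2015)Q(Jan 2015) = 5×25 + 4×27 = 125 + 108 = 233
ΣP(Jan 2015)Q(Jan 2015) = 5×25 + 4×27 = 125 + 108 = 233
link = 233/233 = 1.000000
Link Feb 2015→Mar 2015:
ΣP(Mar 2015)Q(Feb 2015) = 5×23 + 4×30 = 115 + 120 = 235
ΣP(Feb 2015)Q(Feb 2015) = 5×23 + 4×30 = 115 + 120 = 235
link = 235/235 = 1.000000
Link Mar 2015→Apr 2015:
ΣP(Apr 2015)Q(Mar 2015) = 4×21 + 4×28 = 84 + 112 = 196
ΣP(Mar 2015)Q(Mar 2015) = 5×21 + 4×28 = 105 + 112 = 217
link = 196/217 = 0.903226
Chained index = 100 × 1.000000 × 1.000000 × 0.903226 = 90.3226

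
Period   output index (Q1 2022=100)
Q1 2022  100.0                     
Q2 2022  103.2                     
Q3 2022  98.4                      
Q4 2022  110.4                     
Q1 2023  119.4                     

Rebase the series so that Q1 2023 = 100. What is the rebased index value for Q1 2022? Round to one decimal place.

83.8

Rebased(Q1 2022) = 100.0 / 119.4 × 100 = 83.7521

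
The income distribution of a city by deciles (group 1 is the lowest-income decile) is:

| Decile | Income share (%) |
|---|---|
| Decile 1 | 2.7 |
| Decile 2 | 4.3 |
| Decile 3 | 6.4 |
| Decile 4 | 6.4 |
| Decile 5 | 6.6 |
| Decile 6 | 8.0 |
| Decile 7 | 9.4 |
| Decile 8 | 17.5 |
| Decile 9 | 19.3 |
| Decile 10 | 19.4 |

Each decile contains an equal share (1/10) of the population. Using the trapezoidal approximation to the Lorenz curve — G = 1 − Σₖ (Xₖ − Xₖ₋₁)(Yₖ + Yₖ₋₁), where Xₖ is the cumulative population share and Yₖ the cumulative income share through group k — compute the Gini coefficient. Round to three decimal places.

0.321

Cumulative income shares Yₖ: 0.0270, 0.0700, 0.1340, 0.1980, 0.2640, 0.3440, 0.4380, 0.6130, 0.8060, 1.0000
Σ (Xₖ−Xₖ₋₁)(Yₖ+Yₖ₋₁) = (1/10)(0.0270+0.0000) + (1/10)(0.0700+0.0270) + (1/10)(0.1340+0.0700) + (1/10)(0.1980+0.1340) + (1/10)(0.2640+0.1980) + (1/10)(0.3440+0.2640) + (1/10)(0.4380+0.3440) + (1/10)(0.6130+0.4380) + (1/10)(0.8060+0.6130) + (1/10)(1.0000+0.8060)
  = 0.0027 + 0.0097 + 0.0204 + 0.0332 + 0.0462 + 0.0608 + 0.0782 + 0.1051 + 0.1419 + 0.1806 = 0.6788
G = 1 − 0.6788 = 0.3212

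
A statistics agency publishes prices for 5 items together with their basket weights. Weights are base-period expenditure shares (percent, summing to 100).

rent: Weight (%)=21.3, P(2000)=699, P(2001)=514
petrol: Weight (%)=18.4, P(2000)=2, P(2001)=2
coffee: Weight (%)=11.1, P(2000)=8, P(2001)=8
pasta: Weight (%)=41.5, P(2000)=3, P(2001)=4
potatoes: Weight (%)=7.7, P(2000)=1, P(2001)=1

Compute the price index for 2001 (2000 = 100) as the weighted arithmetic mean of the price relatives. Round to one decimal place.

108.2

rent: 21.3 × (514/699) = 21.3 × 0.735336 = 15.6627
petrol: 18.4 × (2/2) = 18.4 × 1.000000 = 18.4000
coffee: 11.1 × (8/8) = 11.1 × 1.000000 = 11.1000
pasta: 41.5 × (4/3) = 41.5 × 1.333333 = 55.3333
potatoes: 7.7 × (1/1) = 7.7 × 1.000000 = 7.7000
Index = Σ wᵢ·(p₁ᵢ/p₀ᵢ) = 15.6627 + 18.4000 + 11.1000 + 55.3333 + 7.7000 = 108.1960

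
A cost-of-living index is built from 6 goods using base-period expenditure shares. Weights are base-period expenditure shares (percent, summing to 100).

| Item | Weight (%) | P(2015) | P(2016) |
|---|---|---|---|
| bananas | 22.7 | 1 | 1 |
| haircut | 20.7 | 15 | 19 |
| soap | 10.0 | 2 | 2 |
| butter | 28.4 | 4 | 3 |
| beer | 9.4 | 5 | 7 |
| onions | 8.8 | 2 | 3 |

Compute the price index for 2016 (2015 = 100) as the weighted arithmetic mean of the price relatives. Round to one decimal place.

106.6

bananas: 22.7 × (1/1) = 22.7 × 1.000000 = 22.7000
haircut: 20.7 × (19/15) = 20.7 × 1.266667 = 26.2200
soap: 10.0 × (2/2) = 10.0 × 1.000000 = 10.0000
butter: 28.4 × (3/4) = 28.4 × 0.750000 = 21.3000
beer: 9.4 × (7/5) = 9.4 × 1.400000 = 13.1600
onions: 8.8 × (3/2) = 8.8 × 1.500000 = 13.2000
Index = Σ wᵢ·(p₁ᵢ/p₀ᵢ) = 22.7000 + 26.2200 + 10.0000 + 21.3000 + 13.1600 + 13.2000 = 106.5800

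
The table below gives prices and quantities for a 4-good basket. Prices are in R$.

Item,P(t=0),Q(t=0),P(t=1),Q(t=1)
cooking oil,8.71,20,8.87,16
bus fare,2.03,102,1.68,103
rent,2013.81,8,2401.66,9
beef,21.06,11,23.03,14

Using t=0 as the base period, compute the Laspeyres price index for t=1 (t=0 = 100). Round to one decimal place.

118.5

Laspeyres price index uses base-period quantities as weights.
ΣP(t=1)·Q(t=0) = 8.87×20 + 1.68×102 + 2401.66×8 + 23.03×11 = 177.4 + 171.36 + 19213.28 + 253.33 = 19815.37
ΣP(t=0)·Q(t=0) = 8.71×20 + 2.03×102 + 2013.81×8 + 21.06×11 = 174.2 + 207.06 + 16110.48 + 231.66 = 16723.4
Index = 19815.37 / 16723.4 × 100 = 118.4889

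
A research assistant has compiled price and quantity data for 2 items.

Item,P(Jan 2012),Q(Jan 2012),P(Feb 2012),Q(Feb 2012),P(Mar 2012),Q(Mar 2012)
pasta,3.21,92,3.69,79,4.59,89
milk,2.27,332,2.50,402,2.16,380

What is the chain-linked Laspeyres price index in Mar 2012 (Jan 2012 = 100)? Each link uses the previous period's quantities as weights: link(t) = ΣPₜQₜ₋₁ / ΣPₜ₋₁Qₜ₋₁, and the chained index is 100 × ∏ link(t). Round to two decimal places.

105.85

Link Jan 2012→Feb 2012:
ΣP(Feb 2012)Q(Jan 2012) = 3.69×92 + 2.50×332 = 339.48 + 830 = 1169.48
ΣP(Jan 2012)Q(Jan 2012) = 3.21×92 + 2.27×332 = 295.32 + 753.64 = 1048.96
link = 1169.48/1048.96 = 1.114895
Link Feb 2012→Mar 2012:
ΣP(Mar 2012)Q(Feb 2012) = 4.59×79 + 2.16×402 = 362.61 + 868.32 = 1230.93
ΣP(Feb 2012)Q(Feb 2012) = 3.69×79 + 2.50×402 = 291.51 + 1005 = 1296.51
link = 1230.93/1296.51 = 0.949418
Chained index = 100 × 1.114895 × 0.949418 = 105.8501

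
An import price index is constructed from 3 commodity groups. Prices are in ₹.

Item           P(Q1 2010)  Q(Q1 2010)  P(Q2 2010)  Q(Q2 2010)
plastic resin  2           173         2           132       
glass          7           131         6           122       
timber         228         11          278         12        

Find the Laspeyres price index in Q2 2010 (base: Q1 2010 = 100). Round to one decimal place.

111.1

Laspeyres price index uses base-period quantities as weights.
ΣP(Q2 2010)·Q(Q1 2010) = 2×173 + 6×131 + 278×11 = 346 + 786 + 3058 = 4190
ΣP(Q1 2010)·Q(Q1 2010) = 2×173 + 7×131 + 228×11 = 346 + 917 + 2508 = 3771
Index = 4190 / 3771 × 100 = 111.1111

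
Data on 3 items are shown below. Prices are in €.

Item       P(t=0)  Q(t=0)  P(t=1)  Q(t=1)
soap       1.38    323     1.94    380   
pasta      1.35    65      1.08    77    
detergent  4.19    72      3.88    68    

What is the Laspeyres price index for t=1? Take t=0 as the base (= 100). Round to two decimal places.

Laspeyres price index uses base-period quantities as weights.
ΣP(t=1)·Q(t=0) = 1.94×323 + 1.08×65 + 3.88×72 = 626.62 + 70.2 + 279.36 = 976.18
ΣP(t=0)·Q(t=0) = 1.38×323 + 1.35×65 + 4.19×72 = 445.74 + 87.75 + 301.68 = 835.17
Index = 976.18 / 835.17 × 100 = 116.8840

116.88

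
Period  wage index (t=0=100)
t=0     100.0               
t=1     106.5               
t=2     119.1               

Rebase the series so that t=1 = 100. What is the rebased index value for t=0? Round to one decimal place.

93.9

Rebased(t=0) = 100.0 / 106.5 × 100 = 93.8967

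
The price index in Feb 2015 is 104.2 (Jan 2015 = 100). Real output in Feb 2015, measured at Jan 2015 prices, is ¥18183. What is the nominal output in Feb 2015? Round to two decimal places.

18946.69

Nominal = Real × (Index/100) = 18183 × (104.2/100)
        = 18183 × 1.042 = 18946.6860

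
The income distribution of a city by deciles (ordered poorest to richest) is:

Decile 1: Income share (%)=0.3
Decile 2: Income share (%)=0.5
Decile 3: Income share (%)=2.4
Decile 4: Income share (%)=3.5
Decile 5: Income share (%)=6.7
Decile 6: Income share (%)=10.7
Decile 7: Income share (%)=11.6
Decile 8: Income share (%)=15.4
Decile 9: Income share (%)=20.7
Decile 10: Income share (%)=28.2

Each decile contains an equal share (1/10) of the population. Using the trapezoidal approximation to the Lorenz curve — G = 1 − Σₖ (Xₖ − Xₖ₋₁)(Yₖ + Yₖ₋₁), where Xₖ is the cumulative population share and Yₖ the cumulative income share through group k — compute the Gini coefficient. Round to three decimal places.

0.486

Cumulative income shares Yₖ: 0.0030, 0.0080, 0.0320, 0.0670, 0.1340, 0.2410, 0.3570, 0.5110, 0.7180, 1.0000
Σ (Xₖ−Xₖ₋₁)(Yₖ+Yₖ₋₁) = (1/10)(0.0030+0.0000) + (1/10)(0.0080+0.0030) + (1/10)(0.0320+0.0080) + (1/10)(0.0670+0.0320) + (1/10)(0.1340+0.0670) + (1/10)(0.2410+0.1340) + (1/10)(0.3570+0.2410) + (1/10)(0.5110+0.3570) + (1/10)(0.7180+0.5110) + (1/10)(1.0000+0.7180)
  = 0.0003 + 0.0011 + 0.0040 + 0.0099 + 0.0201 + 0.0375 + 0.0598 + 0.0868 + 0.1229 + 0.1718 = 0.5142
G = 1 − 0.5142 = 0.4858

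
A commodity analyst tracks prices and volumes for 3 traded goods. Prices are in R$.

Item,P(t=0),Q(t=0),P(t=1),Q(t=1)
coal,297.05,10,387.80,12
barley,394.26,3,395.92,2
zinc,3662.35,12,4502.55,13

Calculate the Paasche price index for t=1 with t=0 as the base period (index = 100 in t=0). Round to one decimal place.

123.1

Paasche price index uses current-period quantities as weights.
ΣP(t=1)·Q(t=1) = 387.80×12 + 395.92×2 + 4502.55×13 = 4653.6 + 791.84 + 58533.15 = 63978.59
ΣP(t=0)·Q(t=1) = 297.05×12 + 394.26×2 + 3662.35×13 = 3564.6 + 788.52 + 47610.55 = 51963.67
Index = 63978.59 / 51963.67 × 100 = 123.1218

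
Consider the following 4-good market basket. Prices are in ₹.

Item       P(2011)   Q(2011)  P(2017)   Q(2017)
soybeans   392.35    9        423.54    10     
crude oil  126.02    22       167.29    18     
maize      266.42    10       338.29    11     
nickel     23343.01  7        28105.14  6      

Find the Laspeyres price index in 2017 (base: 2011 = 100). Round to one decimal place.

Laspeyres price index uses base-period quantities as weights.
ΣP(2017)·Q(2011) = 423.54×9 + 167.29×22 + 338.29×10 + 28105.14×7 = 3811.86 + 3680.38 + 3382.9 + 196735.98 = 207611.12
ΣP(2011)·Q(2011) = 392.35×9 + 126.02×22 + 266.42×10 + 23343.01×7 = 3531.15 + 2772.44 + 2664.2 + 163401.07 = 172368.86
Index = 207611.12 / 172368.86 × 100 = 120.4458

120.4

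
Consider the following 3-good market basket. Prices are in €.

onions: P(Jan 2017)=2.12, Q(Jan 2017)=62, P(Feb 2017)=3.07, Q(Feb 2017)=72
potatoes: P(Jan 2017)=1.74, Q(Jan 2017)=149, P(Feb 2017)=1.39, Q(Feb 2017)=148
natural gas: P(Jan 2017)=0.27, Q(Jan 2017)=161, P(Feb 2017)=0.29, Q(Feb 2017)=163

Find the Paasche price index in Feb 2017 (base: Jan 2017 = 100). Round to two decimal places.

104.37

Paasche price index uses current-period quantities as weights.
ΣP(Feb 2017)·Q(Feb 2017) = 3.07×72 + 1.39×148 + 0.29×163 = 221.04 + 205.72 + 47.27 = 474.03
ΣP(Jan 2017)·Q(Feb 2017) = 2.12×72 + 1.74×148 + 0.27×163 = 152.64 + 257.52 + 44.01 = 454.17
Index = 474.03 / 454.17 × 100 = 104.3728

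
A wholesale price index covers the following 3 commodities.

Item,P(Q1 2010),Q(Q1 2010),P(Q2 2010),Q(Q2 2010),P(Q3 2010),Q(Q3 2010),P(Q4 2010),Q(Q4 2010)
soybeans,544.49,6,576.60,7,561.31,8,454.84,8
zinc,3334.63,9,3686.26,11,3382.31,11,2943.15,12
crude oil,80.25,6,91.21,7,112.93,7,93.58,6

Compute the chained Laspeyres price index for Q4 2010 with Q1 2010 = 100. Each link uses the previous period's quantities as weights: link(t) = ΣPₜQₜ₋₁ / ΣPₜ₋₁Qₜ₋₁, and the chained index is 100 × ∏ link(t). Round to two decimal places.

Link Q1 2010→Q2 2010:
ΣP(Q2 2010)Q(Q1 2010) = 576.60×6 + 3686.26×9 + 91.21×6 = 3459.6 + 33176.34 + 547.26 = 37183.2
ΣP(Q1 2010)Q(Q1 2010) = 544.49×6 + 3334.63×9 + 80.25×6 = 3266.94 + 30011.67 + 481.5 = 33760.11
link = 37183.2/33760.11 = 1.101395
Link Q2 2010→Q3 2010:
ΣP(Q3 2010)Q(Q2 2010) = 561.31×7 + 3382.31×11 + 112.93×7 = 3929.17 + 37205.41 + 790.51 = 41925.09
ΣP(Q2 2010)Q(Q2 2010) = 576.60×7 + 3686.26×11 + 91.21×7 = 4036.2 + 40548.86 + 638.47 = 45223.53
link = 41925.09/45223.53 = 0.927064
Link Q3 2010→Q4 2010:
ΣP(Q4 2010)Q(Q3 2010) = 454.84×8 + 2943.15×11 + 93.58×7 = 3638.72 + 32374.65 + 655.06 = 36668.43
ΣP(Q3 2010)Q(Q3 2010) = 561.31×8 + 3382.31×11 + 112.93×7 = 4490.48 + 37205.41 + 790.51 = 42486.4
link = 36668.43/42486.4 = 0.863063
Chained index = 100 × 1.101395 × 0.927064 × 0.863063 = 88.1241

88.12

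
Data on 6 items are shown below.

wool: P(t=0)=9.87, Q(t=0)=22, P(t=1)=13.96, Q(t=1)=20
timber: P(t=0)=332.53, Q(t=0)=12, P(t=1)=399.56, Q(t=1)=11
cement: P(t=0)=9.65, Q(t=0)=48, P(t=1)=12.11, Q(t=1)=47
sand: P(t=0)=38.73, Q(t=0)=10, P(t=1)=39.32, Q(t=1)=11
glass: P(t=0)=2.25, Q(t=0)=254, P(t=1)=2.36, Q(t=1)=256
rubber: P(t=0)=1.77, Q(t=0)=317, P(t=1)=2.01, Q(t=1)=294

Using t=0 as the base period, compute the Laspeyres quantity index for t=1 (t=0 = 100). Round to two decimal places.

94.19

Laspeyres quantity index uses base-period prices as weights.
ΣP(t=0)·Q(t=1) = 9.87×20 + 332.53×11 + 9.65×47 + 38.73×11 + 2.25×256 + 1.77×294 = 197.4 + 3657.83 + 453.55 + 426.03 + 576 + 520.38 = 5831.19
ΣP(t=0)·Q(t=0) = 9.87×22 + 332.53×12 + 9.65×48 + 38.73×10 + 2.25×254 + 1.77×317 = 217.14 + 3990.36 + 463.2 + 387.3 + 571.5 + 561.09 = 6190.59
Index = 5831.19 / 6190.59 × 100 = 94.1944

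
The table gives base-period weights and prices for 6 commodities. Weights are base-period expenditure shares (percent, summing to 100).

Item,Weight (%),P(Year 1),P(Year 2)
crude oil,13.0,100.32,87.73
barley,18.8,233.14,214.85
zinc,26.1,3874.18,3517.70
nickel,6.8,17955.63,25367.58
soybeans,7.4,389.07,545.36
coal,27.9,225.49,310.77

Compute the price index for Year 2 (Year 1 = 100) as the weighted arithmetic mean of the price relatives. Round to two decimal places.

crude oil: 13.0 × (87.73/100.32) = 13.0 × 0.874502 = 11.3685
barley: 18.8 × (214.85/233.14) = 18.8 × 0.921549 = 17.3251
zinc: 26.1 × (3517.70/3874.18) = 26.1 × 0.907986 = 23.6984
nickel: 6.8 × (25367.58/17955.63) = 6.8 × 1.412793 = 9.6070
soybeans: 7.4 × (545.36/389.07) = 7.4 × 1.401701 = 10.3726
coal: 27.9 × (310.77/225.49) = 27.9 × 1.378199 = 38.4517
Index = Σ wᵢ·(p₁ᵢ/p₀ᵢ) = 11.3685 + 17.3251 + 23.6984 + 9.6070 + 10.3726 + 38.4517 = 110.8234

110.82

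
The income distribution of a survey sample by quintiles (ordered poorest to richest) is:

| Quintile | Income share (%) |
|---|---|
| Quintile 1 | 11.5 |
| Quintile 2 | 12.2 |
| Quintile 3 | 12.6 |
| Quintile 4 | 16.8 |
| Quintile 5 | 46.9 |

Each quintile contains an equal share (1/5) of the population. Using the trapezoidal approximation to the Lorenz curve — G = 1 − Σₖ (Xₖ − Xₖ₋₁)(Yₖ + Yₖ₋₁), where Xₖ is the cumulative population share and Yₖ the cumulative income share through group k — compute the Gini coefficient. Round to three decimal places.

Cumulative income shares Yₖ: 0.1150, 0.2370, 0.3630, 0.5310, 1.0000
Σ (Xₖ−Xₖ₋₁)(Yₖ+Yₖ₋₁) = (1/5)(0.1150+0.0000) + (1/5)(0.2370+0.1150) + (1/5)(0.3630+0.2370) + (1/5)(0.5310+0.3630) + (1/5)(1.0000+0.5310)
  = 0.0230 + 0.0704 + 0.1200 + 0.1788 + 0.3062 = 0.6984
G = 1 − 0.6984 = 0.3016

0.302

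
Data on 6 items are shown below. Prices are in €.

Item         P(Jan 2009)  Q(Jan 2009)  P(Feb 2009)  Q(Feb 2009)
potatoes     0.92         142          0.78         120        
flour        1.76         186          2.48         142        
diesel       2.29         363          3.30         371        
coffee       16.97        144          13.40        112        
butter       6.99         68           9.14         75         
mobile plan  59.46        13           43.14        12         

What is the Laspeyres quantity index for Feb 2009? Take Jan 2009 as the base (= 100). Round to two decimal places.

Laspeyres quantity index uses base-period prices as weights.
ΣP(Jan 2009)·Q(Feb 2009) = 0.92×120 + 1.76×142 + 2.29×371 + 16.97×112 + 6.99×75 + 59.46×12 = 110.4 + 249.92 + 849.59 + 1900.64 + 524.25 + 713.52 = 4348.32
ΣP(Jan 2009)·Q(Jan 2009) = 0.92×142 + 1.76×186 + 2.29×363 + 16.97×144 + 6.99×68 + 59.46×13 = 130.64 + 327.36 + 831.27 + 2443.68 + 475.32 + 772.98 = 4981.25
Index = 4348.32 / 4981.25 × 100 = 87.2938

87.29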